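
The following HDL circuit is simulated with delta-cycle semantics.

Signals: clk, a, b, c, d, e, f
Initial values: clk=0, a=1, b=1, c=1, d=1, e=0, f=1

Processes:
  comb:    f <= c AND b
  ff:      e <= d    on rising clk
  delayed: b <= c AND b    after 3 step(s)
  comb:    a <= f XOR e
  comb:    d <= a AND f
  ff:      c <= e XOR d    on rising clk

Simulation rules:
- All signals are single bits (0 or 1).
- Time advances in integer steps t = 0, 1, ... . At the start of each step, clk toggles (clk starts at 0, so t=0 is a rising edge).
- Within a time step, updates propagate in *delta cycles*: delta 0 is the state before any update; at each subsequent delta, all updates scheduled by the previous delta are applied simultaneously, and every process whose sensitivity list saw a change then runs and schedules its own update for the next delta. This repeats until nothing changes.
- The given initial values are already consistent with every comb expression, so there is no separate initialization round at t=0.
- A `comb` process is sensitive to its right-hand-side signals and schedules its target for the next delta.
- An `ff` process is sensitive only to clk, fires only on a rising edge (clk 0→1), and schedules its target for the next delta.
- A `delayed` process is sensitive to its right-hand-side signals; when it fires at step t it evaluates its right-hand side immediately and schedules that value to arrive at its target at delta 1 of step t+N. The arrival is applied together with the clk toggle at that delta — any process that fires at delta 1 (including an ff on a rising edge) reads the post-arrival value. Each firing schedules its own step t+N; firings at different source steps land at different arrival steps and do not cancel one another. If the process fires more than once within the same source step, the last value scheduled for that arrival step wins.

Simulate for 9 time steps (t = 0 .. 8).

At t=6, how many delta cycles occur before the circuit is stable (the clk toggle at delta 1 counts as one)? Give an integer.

t=0 Δ0: b=1 c=1 clk=0 a=1 d=1 f=1 e=0
  Δ1: clk:0→1
  Δ2: e:0→1
  Δ3: a:1→0
  Δ4: d:1→0
  (4Δ to stable)
t=1 Δ0: b=1 c=1 clk=1 a=0 d=0 f=1 e=1
  Δ1: clk:1→0
  (1Δ to stable)
t=2 Δ0: b=1 c=1 clk=0 a=0 d=0 f=1 e=1
  Δ1: clk:0→1
  Δ2: e:1→0
  Δ3: a:0→1
  Δ4: d:0→1
  (4Δ to stable)
t=3 Δ0: b=1 c=1 clk=1 a=1 d=1 f=1 e=0
  Δ1: clk:1→0
  (1Δ to stable)
t=4 Δ0: b=1 c=1 clk=0 a=1 d=1 f=1 e=0
  Δ1: clk:0→1
  Δ2: e:0→1
  Δ3: a:1→0
  Δ4: d:1→0
  (4Δ to stable)
t=5 Δ0: b=1 c=1 clk=1 a=0 d=0 f=1 e=1
  Δ1: clk:1→0
  (1Δ to stable)
t=6 Δ0: b=1 c=1 clk=0 a=0 d=0 f=1 e=1
  Δ1: clk:0→1
  Δ2: e:1→0
  Δ3: a:0→1
  Δ4: d:0→1
  (4Δ to stable)
t=7 Δ0: b=1 c=1 clk=1 a=1 d=1 f=1 e=0
  Δ1: clk:1→0
  (1Δ to stable)
t=8 Δ0: b=1 c=1 clk=0 a=1 d=1 f=1 e=0
  Δ1: clk:0→1
  Δ2: e:0→1
  Δ3: a:1→0
  Δ4: d:1→0
  (4Δ to stable)

4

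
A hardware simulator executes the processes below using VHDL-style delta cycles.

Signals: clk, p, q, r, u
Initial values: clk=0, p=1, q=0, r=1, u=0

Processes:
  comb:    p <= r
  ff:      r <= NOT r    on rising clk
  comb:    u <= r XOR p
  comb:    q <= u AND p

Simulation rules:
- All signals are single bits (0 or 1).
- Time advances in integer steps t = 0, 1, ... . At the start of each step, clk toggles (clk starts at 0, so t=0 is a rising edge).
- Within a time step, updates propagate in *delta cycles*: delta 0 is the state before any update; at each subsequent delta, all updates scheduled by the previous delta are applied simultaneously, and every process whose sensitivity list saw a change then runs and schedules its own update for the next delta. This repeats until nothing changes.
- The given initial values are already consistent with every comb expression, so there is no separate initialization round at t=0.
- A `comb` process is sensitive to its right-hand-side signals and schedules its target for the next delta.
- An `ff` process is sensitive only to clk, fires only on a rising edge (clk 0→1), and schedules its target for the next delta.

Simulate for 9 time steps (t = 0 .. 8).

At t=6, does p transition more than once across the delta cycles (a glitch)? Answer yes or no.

no

t0.Δ0 clk=0 u=0 r=1 p=1 q=0
t0.Δ1 clk=1 u=0 r=1 p=1 q=0
t0.Δ2 clk=1 u=0 r=0 p=1 q=0
t0.Δ3 clk=1 u=1 r=0 p=0 q=0
t0.Δ4 clk=1 u=0 r=0 p=0 q=0
t1.Δ0 clk=1 u=0 r=0 p=0 q=0
t1.Δ1 clk=0 u=0 r=0 p=0 q=0
t2.Δ0 clk=0 u=0 r=0 p=0 q=0
t2.Δ1 clk=1 u=0 r=0 p=0 q=0
t2.Δ2 clk=1 u=0 r=1 p=0 q=0
t2.Δ3 clk=1 u=1 r=1 p=1 q=0
t2.Δ4 clk=1 u=0 r=1 p=1 q=1
t2.Δ5 clk=1 u=0 r=1 p=1 q=0
t3.Δ0 clk=1 u=0 r=1 p=1 q=0
t3.Δ1 clk=0 u=0 r=1 p=1 q=0
t4.Δ0 clk=0 u=0 r=1 p=1 q=0
t4.Δ1 clk=1 u=0 r=1 p=1 q=0
t4.Δ2 clk=1 u=0 r=0 p=1 q=0
t4.Δ3 clk=1 u=1 r=0 p=0 q=0
t4.Δ4 clk=1 u=0 r=0 p=0 q=0
t5.Δ0 clk=1 u=0 r=0 p=0 q=0
t5.Δ1 clk=0 u=0 r=0 p=0 q=0
t6.Δ0 clk=0 u=0 r=0 p=0 q=0
t6.Δ1 clk=1 u=0 r=0 p=0 q=0
t6.Δ2 clk=1 u=0 r=1 p=0 q=0
t6.Δ3 clk=1 u=1 r=1 p=1 q=0
t6.Δ4 clk=1 u=0 r=1 p=1 q=1
t6.Δ5 clk=1 u=0 r=1 p=1 q=0
t7.Δ0 clk=1 u=0 r=1 p=1 q=0
t7.Δ1 clk=0 u=0 r=1 p=1 q=0
t8.Δ0 clk=0 u=0 r=1 p=1 q=0
t8.Δ1 clk=1 u=0 r=1 p=1 q=0
t8.Δ2 clk=1 u=0 r=0 p=1 q=0
t8.Δ3 clk=1 u=1 r=0 p=0 q=0
t8.Δ4 clk=1 u=0 r=0 p=0 q=0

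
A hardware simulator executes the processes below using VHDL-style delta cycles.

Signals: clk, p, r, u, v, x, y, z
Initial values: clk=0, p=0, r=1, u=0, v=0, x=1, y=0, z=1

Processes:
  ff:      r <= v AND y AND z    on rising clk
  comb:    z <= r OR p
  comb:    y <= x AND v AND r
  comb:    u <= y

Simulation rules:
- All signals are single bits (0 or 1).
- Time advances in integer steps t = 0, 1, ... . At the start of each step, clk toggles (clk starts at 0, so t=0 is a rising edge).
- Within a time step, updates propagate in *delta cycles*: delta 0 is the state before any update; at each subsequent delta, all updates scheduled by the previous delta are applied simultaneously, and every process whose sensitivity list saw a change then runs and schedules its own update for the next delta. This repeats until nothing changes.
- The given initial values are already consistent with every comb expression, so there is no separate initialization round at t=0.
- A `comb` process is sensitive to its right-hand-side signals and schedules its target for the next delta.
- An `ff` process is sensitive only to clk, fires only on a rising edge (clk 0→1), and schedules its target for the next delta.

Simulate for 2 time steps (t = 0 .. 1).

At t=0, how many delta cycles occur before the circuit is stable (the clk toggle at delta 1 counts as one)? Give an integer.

t=0 Δ0: clk=0 p=0 r=1 x=1 v=0 y=0 u=0 z=1
  Δ1: clk:0→1
  Δ2: r:1→0
  Δ3: z:1→0
  (3Δ to stable)
t=1 Δ0: clk=1 p=0 r=0 x=1 v=0 y=0 u=0 z=0
  Δ1: clk:1→0
  (1Δ to stable)

3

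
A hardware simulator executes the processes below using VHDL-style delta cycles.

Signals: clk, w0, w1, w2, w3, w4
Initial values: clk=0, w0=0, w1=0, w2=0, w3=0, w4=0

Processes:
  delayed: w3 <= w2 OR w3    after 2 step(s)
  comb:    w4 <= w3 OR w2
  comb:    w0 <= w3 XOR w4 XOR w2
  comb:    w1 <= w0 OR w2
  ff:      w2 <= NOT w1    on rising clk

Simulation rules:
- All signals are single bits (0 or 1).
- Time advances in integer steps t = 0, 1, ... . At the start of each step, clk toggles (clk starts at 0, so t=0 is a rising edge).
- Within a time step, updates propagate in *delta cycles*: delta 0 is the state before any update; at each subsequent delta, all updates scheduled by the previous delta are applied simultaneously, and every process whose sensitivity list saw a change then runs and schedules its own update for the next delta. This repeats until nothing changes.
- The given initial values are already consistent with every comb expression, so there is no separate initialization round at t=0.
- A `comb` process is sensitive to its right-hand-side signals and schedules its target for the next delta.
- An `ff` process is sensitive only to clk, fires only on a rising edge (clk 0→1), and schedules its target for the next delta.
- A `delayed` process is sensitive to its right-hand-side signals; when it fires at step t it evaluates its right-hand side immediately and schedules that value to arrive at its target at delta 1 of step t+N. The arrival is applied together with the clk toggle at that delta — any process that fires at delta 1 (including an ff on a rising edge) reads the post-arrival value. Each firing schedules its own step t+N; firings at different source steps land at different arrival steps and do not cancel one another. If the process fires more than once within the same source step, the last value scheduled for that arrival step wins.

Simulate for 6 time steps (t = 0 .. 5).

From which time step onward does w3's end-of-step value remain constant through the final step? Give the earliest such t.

2

t0.Δ0 w0=0 w2=0 w1=0 w3=0 w4=0 clk=0
t0.Δ1 w0=0 w2=0 w1=0 w3=0 w4=0 clk=1
t0.Δ2 w0=0 w2=1 w1=0 w3=0 w4=0 clk=1
t0.Δ3 w0=1 w2=1 w1=1 w3=0 w4=1 clk=1
t0.Δ4 w0=0 w2=1 w1=1 w3=0 w4=1 clk=1
t1.Δ0 w0=0 w2=1 w1=1 w3=0 w4=1 clk=1
t1.Δ1 w0=0 w2=1 w1=1 w3=0 w4=1 clk=0
t2.Δ0 w0=0 w2=1 w1=1 w3=0 w4=1 clk=0
t2.Δ1 w0=0 w2=1 w1=1 w3=1 w4=1 clk=1
t2.Δ2 w0=1 w2=0 w1=1 w3=1 w4=1 clk=1
t2.Δ3 w0=0 w2=0 w1=1 w3=1 w4=1 clk=1
t2.Δ4 w0=0 w2=0 w1=0 w3=1 w4=1 clk=1
t3.Δ0 w0=0 w2=0 w1=0 w3=1 w4=1 clk=1
t3.Δ1 w0=0 w2=0 w1=0 w3=1 w4=1 clk=0
t4.Δ0 w0=0 w2=0 w1=0 w3=1 w4=1 clk=0
t4.Δ1 w0=0 w2=0 w1=0 w3=1 w4=1 clk=1
t4.Δ2 w0=0 w2=1 w1=0 w3=1 w4=1 clk=1
t4.Δ3 w0=1 w2=1 w1=1 w3=1 w4=1 clk=1
t5.Δ0 w0=1 w2=1 w1=1 w3=1 w4=1 clk=1
t5.Δ1 w0=1 w2=1 w1=1 w3=1 w4=1 clk=0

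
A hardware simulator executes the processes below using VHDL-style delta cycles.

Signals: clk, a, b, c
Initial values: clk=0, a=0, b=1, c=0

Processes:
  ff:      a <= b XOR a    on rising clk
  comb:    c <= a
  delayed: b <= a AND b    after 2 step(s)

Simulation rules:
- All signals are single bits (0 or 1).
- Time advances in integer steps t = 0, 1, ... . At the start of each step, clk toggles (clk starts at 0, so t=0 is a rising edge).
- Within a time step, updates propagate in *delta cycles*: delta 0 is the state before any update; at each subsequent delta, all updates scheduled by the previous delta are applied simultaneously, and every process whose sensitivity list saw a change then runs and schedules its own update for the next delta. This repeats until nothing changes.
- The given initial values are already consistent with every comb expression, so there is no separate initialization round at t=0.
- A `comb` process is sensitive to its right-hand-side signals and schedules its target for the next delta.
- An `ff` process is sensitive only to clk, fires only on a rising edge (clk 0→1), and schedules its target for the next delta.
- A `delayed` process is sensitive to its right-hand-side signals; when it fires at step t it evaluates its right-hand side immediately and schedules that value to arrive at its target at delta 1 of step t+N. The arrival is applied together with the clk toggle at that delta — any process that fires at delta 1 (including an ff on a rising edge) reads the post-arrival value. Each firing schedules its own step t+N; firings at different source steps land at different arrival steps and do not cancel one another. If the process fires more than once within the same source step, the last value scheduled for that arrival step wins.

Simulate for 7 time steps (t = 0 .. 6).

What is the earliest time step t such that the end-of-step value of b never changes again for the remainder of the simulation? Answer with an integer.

t=0 Δ0: b=1 clk=0 c=0 a=0
  Δ1: clk:0→1
  Δ2: a:0→1
  Δ3: c:0→1
  (3Δ to stable)
t=1 Δ0: b=1 clk=1 c=1 a=1
  Δ1: clk:1→0
  (1Δ to stable)
t=2 Δ0: b=1 clk=0 c=1 a=1
  Δ1: clk:0→1
  Δ2: a:1→0
  Δ3: c:1→0
  (3Δ to stable)
t=3 Δ0: b=1 clk=1 c=0 a=0
  Δ1: clk:1→0
  (1Δ to stable)
t=4 Δ0: b=1 clk=0 c=0 a=0
  Δ1: b:1→0, clk:0→1
  (1Δ to stable)
t=5 Δ0: b=0 clk=1 c=0 a=0
  Δ1: clk:1→0
  (1Δ to stable)
t=6 Δ0: b=0 clk=0 c=0 a=0
  Δ1: clk:0→1
  (1Δ to stable)

4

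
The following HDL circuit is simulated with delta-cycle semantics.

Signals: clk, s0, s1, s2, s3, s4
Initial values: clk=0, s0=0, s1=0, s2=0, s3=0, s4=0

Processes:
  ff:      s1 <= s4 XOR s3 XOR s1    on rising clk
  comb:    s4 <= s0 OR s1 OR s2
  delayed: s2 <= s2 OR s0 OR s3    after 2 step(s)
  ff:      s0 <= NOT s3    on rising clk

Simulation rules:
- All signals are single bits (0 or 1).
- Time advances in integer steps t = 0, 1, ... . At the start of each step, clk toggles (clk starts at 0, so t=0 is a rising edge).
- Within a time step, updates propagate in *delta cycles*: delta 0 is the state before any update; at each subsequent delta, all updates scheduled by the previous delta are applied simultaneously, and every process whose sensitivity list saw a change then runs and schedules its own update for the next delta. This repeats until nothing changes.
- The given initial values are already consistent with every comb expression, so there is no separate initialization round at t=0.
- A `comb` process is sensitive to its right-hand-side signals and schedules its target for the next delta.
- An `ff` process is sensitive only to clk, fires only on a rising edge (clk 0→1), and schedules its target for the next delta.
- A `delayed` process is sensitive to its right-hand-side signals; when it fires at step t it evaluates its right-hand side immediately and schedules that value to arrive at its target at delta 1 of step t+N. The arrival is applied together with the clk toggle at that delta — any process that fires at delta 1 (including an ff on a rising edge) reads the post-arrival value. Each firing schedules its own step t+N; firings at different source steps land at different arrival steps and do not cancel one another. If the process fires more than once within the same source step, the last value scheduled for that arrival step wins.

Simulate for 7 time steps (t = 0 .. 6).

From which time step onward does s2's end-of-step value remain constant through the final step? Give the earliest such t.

t=0 Δ0: s1=0 clk=0 s0=0 s3=0 s2=0 s4=0
  Δ1: clk:0→1
  Δ2: s0:0→1
  Δ3: s4:0→1
  (3Δ to stable)
t=1 Δ0: s1=0 clk=1 s0=1 s3=0 s2=0 s4=1
  Δ1: clk:1→0
  (1Δ to stable)
t=2 Δ0: s1=0 clk=0 s0=1 s3=0 s2=0 s4=1
  Δ1: clk:0→1, s2:0→1
  Δ2: s1:0→1
  (2Δ to stable)
t=3 Δ0: s1=1 clk=1 s0=1 s3=0 s2=1 s4=1
  Δ1: clk:1→0
  (1Δ to stable)
t=4 Δ0: s1=1 clk=0 s0=1 s3=0 s2=1 s4=1
  Δ1: clk:0→1
  Δ2: s1:1→0
  (2Δ to stable)
t=5 Δ0: s1=0 clk=1 s0=1 s3=0 s2=1 s4=1
  Δ1: clk:1→0
  (1Δ to stable)
t=6 Δ0: s1=0 clk=0 s0=1 s3=0 s2=1 s4=1
  Δ1: clk:0→1
  Δ2: s1:0→1
  (2Δ to stable)

2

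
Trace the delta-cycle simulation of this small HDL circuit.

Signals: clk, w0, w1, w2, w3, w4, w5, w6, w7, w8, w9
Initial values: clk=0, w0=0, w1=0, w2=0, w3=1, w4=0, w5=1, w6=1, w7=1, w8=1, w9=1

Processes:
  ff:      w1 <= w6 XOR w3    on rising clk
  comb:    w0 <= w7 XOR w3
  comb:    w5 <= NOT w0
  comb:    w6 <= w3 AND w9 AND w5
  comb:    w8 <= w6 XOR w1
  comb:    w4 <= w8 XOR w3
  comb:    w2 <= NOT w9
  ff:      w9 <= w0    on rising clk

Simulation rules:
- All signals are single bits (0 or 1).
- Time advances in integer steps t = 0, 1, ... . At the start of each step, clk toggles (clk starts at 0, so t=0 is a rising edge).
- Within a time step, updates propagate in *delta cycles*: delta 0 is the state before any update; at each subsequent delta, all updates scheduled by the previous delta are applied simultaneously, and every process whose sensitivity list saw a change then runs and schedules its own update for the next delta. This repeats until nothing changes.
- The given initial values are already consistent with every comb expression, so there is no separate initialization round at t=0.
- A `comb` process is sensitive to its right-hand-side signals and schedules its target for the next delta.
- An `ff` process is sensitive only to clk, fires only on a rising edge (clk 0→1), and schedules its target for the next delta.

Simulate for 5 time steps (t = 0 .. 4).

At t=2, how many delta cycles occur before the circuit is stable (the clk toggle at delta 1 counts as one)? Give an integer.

[bits: clk,w1,w4,w2,w3,w5,w8,w7,w9,w0,w6]
t=0: Δ0=00001111101 Δ1=10001111101 Δ2=10001111001 Δ3=10011111000 Δ4=10011101000 Δ5=10111101000 | 5Δ
t=1: Δ0=10111101000 Δ1=00111101000 | 1Δ
t=2: Δ0=00111101000 Δ1=10111101000 Δ2=11111101000 Δ3=11111111000 Δ4=11011111000 | 4Δ
t=3: Δ0=11011111000 Δ1=01011111000 | 1Δ
t=4: Δ0=01011111000 Δ1=11011111000 | 1Δ

4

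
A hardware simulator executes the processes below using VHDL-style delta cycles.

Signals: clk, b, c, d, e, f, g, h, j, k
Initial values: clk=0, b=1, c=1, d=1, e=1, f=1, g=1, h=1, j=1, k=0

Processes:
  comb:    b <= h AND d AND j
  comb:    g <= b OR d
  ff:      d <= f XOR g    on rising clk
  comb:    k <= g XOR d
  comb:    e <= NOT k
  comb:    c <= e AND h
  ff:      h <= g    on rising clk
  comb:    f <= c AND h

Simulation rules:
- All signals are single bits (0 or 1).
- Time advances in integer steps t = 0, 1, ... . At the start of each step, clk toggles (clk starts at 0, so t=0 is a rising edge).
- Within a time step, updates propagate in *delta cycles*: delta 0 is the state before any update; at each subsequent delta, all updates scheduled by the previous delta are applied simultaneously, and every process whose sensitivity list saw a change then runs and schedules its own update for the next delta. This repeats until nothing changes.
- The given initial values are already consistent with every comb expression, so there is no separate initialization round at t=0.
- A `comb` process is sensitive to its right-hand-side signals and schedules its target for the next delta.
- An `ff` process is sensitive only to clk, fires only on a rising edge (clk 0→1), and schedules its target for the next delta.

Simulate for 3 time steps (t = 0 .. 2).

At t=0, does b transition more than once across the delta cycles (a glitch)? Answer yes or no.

no

[bits: d,e,h,clk,c,b,g,f,k,j]
t=0: Δ0=1110111101 Δ1=1111111101 Δ2=0111111101 Δ3=0111101111 Δ4=0011100111 Δ5=0011000101 Δ6=0111000001 Δ7=0111100001 Δ8=0111100101 | 8Δ
t=1: Δ0=0111100101 Δ1=0110100101 | 1Δ
t=2: Δ0=0110100101 Δ1=0111100101 Δ2=1101100101 Δ3=1101001011 Δ4=1001001001 Δ5=1101001001 | 5Δ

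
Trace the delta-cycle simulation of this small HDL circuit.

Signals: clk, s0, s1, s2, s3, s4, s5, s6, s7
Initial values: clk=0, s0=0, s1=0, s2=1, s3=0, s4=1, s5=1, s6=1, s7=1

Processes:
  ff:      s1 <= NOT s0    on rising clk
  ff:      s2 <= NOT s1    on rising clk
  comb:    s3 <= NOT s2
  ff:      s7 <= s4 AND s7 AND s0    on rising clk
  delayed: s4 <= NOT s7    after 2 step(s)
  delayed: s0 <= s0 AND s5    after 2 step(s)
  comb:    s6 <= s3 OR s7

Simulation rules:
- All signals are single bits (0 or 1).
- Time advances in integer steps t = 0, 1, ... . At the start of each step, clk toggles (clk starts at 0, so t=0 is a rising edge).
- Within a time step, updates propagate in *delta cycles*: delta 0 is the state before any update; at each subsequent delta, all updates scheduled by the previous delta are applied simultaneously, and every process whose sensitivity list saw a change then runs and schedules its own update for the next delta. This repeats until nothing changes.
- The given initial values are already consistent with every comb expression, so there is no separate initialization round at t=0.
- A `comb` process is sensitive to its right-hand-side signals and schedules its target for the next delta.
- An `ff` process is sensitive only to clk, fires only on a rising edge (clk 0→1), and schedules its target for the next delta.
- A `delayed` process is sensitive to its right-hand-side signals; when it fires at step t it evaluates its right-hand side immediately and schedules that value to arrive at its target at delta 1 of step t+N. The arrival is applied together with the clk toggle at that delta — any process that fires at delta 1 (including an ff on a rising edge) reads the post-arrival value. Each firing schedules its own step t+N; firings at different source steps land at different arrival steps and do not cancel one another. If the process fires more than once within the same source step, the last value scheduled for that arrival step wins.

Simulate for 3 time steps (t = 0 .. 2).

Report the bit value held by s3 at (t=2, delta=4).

t0.Δ0 s0=0 s6=1 s4=1 s3=0 clk=0 s7=1 s1=0 s5=1 s2=1
t0.Δ1 s0=0 s6=1 s4=1 s3=0 clk=1 s7=1 s1=0 s5=1 s2=1
t0.Δ2 s0=0 s6=1 s4=1 s3=0 clk=1 s7=0 s1=1 s5=1 s2=1
t0.Δ3 s0=0 s6=0 s4=1 s3=0 clk=1 s7=0 s1=1 s5=1 s2=1
t1.Δ0 s0=0 s6=0 s4=1 s3=0 clk=1 s7=0 s1=1 s5=1 s2=1
t1.Δ1 s0=0 s6=0 s4=1 s3=0 clk=0 s7=0 s1=1 s5=1 s2=1
t2.Δ0 s0=0 s6=0 s4=1 s3=0 clk=0 s7=0 s1=1 s5=1 s2=1
t2.Δ1 s0=0 s6=0 s4=1 s3=0 clk=1 s7=0 s1=1 s5=1 s2=1
t2.Δ2 s0=0 s6=0 s4=1 s3=0 clk=1 s7=0 s1=1 s5=1 s2=0
t2.Δ3 s0=0 s6=0 s4=1 s3=1 clk=1 s7=0 s1=1 s5=1 s2=0
t2.Δ4 s0=0 s6=1 s4=1 s3=1 clk=1 s7=0 s1=1 s5=1 s2=0

1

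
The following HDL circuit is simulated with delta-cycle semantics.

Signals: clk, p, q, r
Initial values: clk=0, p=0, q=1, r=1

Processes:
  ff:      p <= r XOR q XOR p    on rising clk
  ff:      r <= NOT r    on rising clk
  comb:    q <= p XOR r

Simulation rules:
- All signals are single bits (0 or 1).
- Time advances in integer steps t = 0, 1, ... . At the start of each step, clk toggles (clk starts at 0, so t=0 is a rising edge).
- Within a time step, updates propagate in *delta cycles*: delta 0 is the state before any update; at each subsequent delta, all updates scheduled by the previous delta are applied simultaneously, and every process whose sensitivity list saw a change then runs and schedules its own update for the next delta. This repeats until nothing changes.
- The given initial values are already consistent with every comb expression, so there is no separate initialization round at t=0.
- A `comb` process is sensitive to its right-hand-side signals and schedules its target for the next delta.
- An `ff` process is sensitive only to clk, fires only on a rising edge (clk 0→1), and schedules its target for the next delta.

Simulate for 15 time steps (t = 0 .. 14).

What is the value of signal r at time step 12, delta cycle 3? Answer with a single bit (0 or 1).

0

t0.Δ0 q=1 p=0 clk=0 r=1
t0.Δ1 q=1 p=0 clk=1 r=1
t0.Δ2 q=1 p=0 clk=1 r=0
t0.Δ3 q=0 p=0 clk=1 r=0
t1.Δ0 q=0 p=0 clk=1 r=0
t1.Δ1 q=0 p=0 clk=0 r=0
t2.Δ0 q=0 p=0 clk=0 r=0
t2.Δ1 q=0 p=0 clk=1 r=0
t2.Δ2 q=0 p=0 clk=1 r=1
t2.Δ3 q=1 p=0 clk=1 r=1
t3.Δ0 q=1 p=0 clk=1 r=1
t3.Δ1 q=1 p=0 clk=0 r=1
t4.Δ0 q=1 p=0 clk=0 r=1
t4.Δ1 q=1 p=0 clk=1 r=1
t4.Δ2 q=1 p=0 clk=1 r=0
t4.Δ3 q=0 p=0 clk=1 r=0
t5.Δ0 q=0 p=0 clk=1 r=0
t5.Δ1 q=0 p=0 clk=0 r=0
t6.Δ0 q=0 p=0 clk=0 r=0
t6.Δ1 q=0 p=0 clk=1 r=0
t6.Δ2 q=0 p=0 clk=1 r=1
t6.Δ3 q=1 p=0 clk=1 r=1
t7.Δ0 q=1 p=0 clk=1 r=1
t7.Δ1 q=1 p=0 clk=0 r=1
t8.Δ0 q=1 p=0 clk=0 r=1
t8.Δ1 q=1 p=0 clk=1 r=1
t8.Δ2 q=1 p=0 clk=1 r=0
t8.Δ3 q=0 p=0 clk=1 r=0
t9.Δ0 q=0 p=0 clk=1 r=0
t9.Δ1 q=0 p=0 clk=0 r=0
t10.Δ0 q=0 p=0 clk=0 r=0
t10.Δ1 q=0 p=0 clk=1 r=0
t10.Δ2 q=0 p=0 clk=1 r=1
t10.Δ3 q=1 p=0 clk=1 r=1
t11.Δ0 q=1 p=0 clk=1 r=1
t11.Δ1 q=1 p=0 clk=0 r=1
t12.Δ0 q=1 p=0 clk=0 r=1
t12.Δ1 q=1 p=0 clk=1 r=1
t12.Δ2 q=1 p=0 clk=1 r=0
t12.Δ3 q=0 p=0 clk=1 r=0
t13.Δ0 q=0 p=0 clk=1 r=0
t13.Δ1 q=0 p=0 clk=0 r=0
t14.Δ0 q=0 p=0 clk=0 r=0
t14.Δ1 q=0 p=0 clk=1 r=0
t14.Δ2 q=0 p=0 clk=1 r=1
t14.Δ3 q=1 p=0 clk=1 r=1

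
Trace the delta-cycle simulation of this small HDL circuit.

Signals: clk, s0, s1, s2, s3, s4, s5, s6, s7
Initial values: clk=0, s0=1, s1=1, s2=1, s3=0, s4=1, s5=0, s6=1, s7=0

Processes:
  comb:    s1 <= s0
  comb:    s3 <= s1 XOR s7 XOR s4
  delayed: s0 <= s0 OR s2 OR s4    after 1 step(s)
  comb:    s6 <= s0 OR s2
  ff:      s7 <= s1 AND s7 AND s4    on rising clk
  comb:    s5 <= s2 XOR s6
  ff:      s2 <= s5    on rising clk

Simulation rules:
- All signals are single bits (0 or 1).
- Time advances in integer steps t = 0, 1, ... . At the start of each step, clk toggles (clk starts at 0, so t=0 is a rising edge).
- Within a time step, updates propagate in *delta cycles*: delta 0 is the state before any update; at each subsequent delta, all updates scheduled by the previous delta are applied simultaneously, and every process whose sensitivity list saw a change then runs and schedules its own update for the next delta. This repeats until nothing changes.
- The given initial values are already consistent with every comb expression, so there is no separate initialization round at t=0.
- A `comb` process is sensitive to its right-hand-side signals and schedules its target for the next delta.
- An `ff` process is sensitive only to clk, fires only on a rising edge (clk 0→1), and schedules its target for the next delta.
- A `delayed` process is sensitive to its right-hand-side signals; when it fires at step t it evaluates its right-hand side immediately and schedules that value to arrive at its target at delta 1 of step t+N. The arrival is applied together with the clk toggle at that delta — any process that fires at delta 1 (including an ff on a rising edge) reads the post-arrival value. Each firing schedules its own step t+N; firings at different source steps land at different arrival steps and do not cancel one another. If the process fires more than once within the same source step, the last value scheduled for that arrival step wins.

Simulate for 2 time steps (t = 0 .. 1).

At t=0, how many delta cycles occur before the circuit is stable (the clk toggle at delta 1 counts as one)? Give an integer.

3

t0.Δ0 s4=1 s2=1 s0=1 s1=1 s5=0 s6=1 clk=0 s3=0 s7=0
t0.Δ1 s4=1 s2=1 s0=1 s1=1 s5=0 s6=1 clk=1 s3=0 s7=0
t0.Δ2 s4=1 s2=0 s0=1 s1=1 s5=0 s6=1 clk=1 s3=0 s7=0
t0.Δ3 s4=1 s2=0 s0=1 s1=1 s5=1 s6=1 clk=1 s3=0 s7=0
t1.Δ0 s4=1 s2=0 s0=1 s1=1 s5=1 s6=1 clk=1 s3=0 s7=0
t1.Δ1 s4=1 s2=0 s0=1 s1=1 s5=1 s6=1 clk=0 s3=0 s7=0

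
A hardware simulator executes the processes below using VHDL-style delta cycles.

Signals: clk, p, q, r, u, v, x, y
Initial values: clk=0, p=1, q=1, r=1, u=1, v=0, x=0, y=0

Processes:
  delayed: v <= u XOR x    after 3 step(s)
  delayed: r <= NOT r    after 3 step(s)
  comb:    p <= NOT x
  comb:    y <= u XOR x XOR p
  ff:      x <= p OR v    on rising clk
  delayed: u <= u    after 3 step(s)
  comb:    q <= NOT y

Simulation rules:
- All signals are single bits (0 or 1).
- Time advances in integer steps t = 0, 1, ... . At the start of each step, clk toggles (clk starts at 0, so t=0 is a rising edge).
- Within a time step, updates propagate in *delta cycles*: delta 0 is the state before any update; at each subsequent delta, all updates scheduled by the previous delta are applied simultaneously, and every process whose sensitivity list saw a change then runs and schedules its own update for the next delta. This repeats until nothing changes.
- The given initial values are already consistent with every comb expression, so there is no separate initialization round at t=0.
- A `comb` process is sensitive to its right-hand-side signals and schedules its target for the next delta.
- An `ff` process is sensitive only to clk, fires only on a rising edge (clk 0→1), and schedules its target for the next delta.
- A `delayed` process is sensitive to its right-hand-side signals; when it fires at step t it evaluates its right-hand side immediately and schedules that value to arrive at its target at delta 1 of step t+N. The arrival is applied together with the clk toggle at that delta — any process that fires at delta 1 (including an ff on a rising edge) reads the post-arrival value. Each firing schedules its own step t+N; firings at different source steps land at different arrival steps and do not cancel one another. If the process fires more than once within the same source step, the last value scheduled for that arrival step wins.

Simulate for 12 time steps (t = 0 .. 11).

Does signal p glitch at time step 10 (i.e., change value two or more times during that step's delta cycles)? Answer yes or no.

[bits: x,clk,p,y,q,u,r,v]
t=0: Δ0=00101110 Δ1=01101110 Δ2=11101110 Δ3=11011110 Δ4=11000110 Δ5=11001110 | 5Δ
t=1: Δ0=11001110 Δ1=10001110 | 1Δ
t=2: Δ0=10001110 Δ1=11001110 Δ2=01001110 Δ3=01111110 Δ4=01100110 Δ5=01101110 | 5Δ
t=3: Δ0=01101110 Δ1=00101110 | 1Δ
t=4: Δ0=00101110 Δ1=01101110 Δ2=11101110 Δ3=11011110 Δ4=11000110 Δ5=11001110 | 5Δ
t=5: Δ0=11001110 Δ1=10001111 | 1Δ
t=6: Δ0=10001111 Δ1=11001111 | 1Δ
t=7: Δ0=11001111 Δ1=10001110 | 1Δ
t=8: Δ0=10001110 Δ1=11001110 Δ2=01001110 Δ3=01111110 Δ4=01100110 Δ5=01101110 | 5Δ
t=9: Δ0=01101110 Δ1=00101110 | 1Δ
t=10: Δ0=00101110 Δ1=01101110 Δ2=11101110 Δ3=11011110 Δ4=11000110 Δ5=11001110 | 5Δ
t=11: Δ0=11001110 Δ1=10001111 | 1Δ

no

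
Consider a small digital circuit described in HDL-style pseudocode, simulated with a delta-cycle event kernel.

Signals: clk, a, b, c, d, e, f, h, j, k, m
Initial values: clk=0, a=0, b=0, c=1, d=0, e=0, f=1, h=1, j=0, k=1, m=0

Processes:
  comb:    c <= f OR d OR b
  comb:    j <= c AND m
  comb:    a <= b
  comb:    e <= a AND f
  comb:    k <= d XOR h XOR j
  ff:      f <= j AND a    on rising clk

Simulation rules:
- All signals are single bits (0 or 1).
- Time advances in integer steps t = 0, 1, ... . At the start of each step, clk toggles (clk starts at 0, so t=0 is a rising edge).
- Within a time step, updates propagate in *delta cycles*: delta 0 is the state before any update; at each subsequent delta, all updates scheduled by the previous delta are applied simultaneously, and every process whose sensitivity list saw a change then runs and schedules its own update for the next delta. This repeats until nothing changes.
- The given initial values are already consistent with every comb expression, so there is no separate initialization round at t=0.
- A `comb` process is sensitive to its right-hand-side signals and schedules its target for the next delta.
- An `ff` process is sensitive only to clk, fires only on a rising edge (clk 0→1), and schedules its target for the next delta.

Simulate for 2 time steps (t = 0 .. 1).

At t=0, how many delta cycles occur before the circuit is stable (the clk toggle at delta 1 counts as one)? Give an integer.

3

[bits: h,j,d,c,clk,e,f,a,m,k,b]
t=0: Δ0=10010010010 Δ1=10011010010 Δ2=10011000010 Δ3=10001000010 | 3Δ
t=1: Δ0=10001000010 Δ1=10000000010 | 1Δ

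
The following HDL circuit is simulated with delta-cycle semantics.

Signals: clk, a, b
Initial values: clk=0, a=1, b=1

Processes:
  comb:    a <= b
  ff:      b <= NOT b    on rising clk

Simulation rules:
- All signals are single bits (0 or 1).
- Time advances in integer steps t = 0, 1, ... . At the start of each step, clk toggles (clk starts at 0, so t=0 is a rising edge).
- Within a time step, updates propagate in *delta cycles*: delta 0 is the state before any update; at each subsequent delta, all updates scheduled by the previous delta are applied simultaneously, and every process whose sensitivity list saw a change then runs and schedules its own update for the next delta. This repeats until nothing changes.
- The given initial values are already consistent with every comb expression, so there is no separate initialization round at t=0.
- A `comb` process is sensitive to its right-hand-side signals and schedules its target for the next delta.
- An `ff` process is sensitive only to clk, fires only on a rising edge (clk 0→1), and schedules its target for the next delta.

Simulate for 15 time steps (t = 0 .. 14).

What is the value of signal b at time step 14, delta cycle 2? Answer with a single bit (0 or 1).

1

t0.Δ0 b=1 clk=0 a=1
t0.Δ1 b=1 clk=1 a=1
t0.Δ2 b=0 clk=1 a=1
t0.Δ3 b=0 clk=1 a=0
t1.Δ0 b=0 clk=1 a=0
t1.Δ1 b=0 clk=0 a=0
t2.Δ0 b=0 clk=0 a=0
t2.Δ1 b=0 clk=1 a=0
t2.Δ2 b=1 clk=1 a=0
t2.Δ3 b=1 clk=1 a=1
t3.Δ0 b=1 clk=1 a=1
t3.Δ1 b=1 clk=0 a=1
t4.Δ0 b=1 clk=0 a=1
t4.Δ1 b=1 clk=1 a=1
t4.Δ2 b=0 clk=1 a=1
t4.Δ3 b=0 clk=1 a=0
t5.Δ0 b=0 clk=1 a=0
t5.Δ1 b=0 clk=0 a=0
t6.Δ0 b=0 clk=0 a=0
t6.Δ1 b=0 clk=1 a=0
t6.Δ2 b=1 clk=1 a=0
t6.Δ3 b=1 clk=1 a=1
t7.Δ0 b=1 clk=1 a=1
t7.Δ1 b=1 clk=0 a=1
t8.Δ0 b=1 clk=0 a=1
t8.Δ1 b=1 clk=1 a=1
t8.Δ2 b=0 clk=1 a=1
t8.Δ3 b=0 clk=1 a=0
t9.Δ0 b=0 clk=1 a=0
t9.Δ1 b=0 clk=0 a=0
t10.Δ0 b=0 clk=0 a=0
t10.Δ1 b=0 clk=1 a=0
t10.Δ2 b=1 clk=1 a=0
t10.Δ3 b=1 clk=1 a=1
t11.Δ0 b=1 clk=1 a=1
t11.Δ1 b=1 clk=0 a=1
t12.Δ0 b=1 clk=0 a=1
t12.Δ1 b=1 clk=1 a=1
t12.Δ2 b=0 clk=1 a=1
t12.Δ3 b=0 clk=1 a=0
t13.Δ0 b=0 clk=1 a=0
t13.Δ1 b=0 clk=0 a=0
t14.Δ0 b=0 clk=0 a=0
t14.Δ1 b=0 clk=1 a=0
t14.Δ2 b=1 clk=1 a=0
t14.Δ3 b=1 clk=1 a=1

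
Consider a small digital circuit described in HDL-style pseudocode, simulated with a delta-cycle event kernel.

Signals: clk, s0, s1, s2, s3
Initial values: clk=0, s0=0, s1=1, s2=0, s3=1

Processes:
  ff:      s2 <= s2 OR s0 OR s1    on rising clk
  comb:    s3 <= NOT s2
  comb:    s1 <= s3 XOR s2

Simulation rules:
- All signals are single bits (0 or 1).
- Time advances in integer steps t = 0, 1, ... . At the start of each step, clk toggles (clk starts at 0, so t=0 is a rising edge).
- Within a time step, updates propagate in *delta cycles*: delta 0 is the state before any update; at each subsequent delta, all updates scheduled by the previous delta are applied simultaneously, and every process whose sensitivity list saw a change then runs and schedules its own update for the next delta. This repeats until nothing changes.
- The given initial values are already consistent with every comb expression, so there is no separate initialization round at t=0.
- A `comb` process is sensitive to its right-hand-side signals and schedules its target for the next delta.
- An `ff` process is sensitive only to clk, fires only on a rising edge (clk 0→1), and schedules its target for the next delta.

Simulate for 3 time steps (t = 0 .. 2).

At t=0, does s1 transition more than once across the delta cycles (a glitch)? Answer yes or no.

[bits: s1,s3,s0,s2,clk]
t=0: Δ0=11000 Δ1=11001 Δ2=11011 Δ3=00011 Δ4=10011 | 4Δ
t=1: Δ0=10011 Δ1=10010 | 1Δ
t=2: Δ0=10010 Δ1=10011 | 1Δ

yes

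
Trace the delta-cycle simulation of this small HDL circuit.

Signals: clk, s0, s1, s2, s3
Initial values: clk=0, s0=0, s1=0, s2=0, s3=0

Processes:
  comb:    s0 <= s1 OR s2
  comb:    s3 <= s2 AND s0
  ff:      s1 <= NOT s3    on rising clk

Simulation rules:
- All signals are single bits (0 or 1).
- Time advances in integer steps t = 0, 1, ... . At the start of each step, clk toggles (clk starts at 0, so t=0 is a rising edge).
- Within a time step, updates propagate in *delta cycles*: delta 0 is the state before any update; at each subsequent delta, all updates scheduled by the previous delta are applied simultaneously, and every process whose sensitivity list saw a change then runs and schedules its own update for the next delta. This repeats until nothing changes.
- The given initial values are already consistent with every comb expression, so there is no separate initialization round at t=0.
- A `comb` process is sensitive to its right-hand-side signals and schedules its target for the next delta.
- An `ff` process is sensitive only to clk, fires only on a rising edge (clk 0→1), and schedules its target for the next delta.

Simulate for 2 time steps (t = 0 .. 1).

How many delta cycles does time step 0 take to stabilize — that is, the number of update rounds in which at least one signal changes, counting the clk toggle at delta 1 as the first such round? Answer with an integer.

3

[bits: s0,clk,s3,s2,s1]
t=0: Δ0=00000 Δ1=01000 Δ2=01001 Δ3=11001 | 3Δ
t=1: Δ0=11001 Δ1=10001 | 1Δ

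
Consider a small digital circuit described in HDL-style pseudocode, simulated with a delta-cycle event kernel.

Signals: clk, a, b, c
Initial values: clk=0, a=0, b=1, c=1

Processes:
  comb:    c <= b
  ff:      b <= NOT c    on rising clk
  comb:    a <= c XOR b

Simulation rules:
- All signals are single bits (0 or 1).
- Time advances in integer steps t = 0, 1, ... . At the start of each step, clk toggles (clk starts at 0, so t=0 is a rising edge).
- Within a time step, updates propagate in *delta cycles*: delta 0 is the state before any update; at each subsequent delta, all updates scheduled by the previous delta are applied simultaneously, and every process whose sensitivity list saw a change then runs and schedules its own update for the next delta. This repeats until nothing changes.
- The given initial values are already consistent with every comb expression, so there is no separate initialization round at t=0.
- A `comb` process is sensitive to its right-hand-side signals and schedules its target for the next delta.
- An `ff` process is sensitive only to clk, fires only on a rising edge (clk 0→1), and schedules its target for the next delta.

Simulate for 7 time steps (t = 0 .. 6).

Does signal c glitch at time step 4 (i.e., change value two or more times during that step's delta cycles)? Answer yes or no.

no

t=0 Δ0: b=1 c=1 a=0 clk=0
  Δ1: clk:0→1
  Δ2: b:1→0
  Δ3: c:1→0, a:0→1
  Δ4: a:1→0
  (4Δ to stable)
t=1 Δ0: b=0 c=0 a=0 clk=1
  Δ1: clk:1→0
  (1Δ to stable)
t=2 Δ0: b=0 c=0 a=0 clk=0
  Δ1: clk:0→1
  Δ2: b:0→1
  Δ3: c:0→1, a:0→1
  Δ4: a:1→0
  (4Δ to stable)
t=3 Δ0: b=1 c=1 a=0 clk=1
  Δ1: clk:1→0
  (1Δ to stable)
t=4 Δ0: b=1 c=1 a=0 clk=0
  Δ1: clk:0→1
  Δ2: b:1→0
  Δ3: c:1→0, a:0→1
  Δ4: a:1→0
  (4Δ to stable)
t=5 Δ0: b=0 c=0 a=0 clk=1
  Δ1: clk:1→0
  (1Δ to stable)
t=6 Δ0: b=0 c=0 a=0 clk=0
  Δ1: clk:0→1
  Δ2: b:0→1
  Δ3: c:0→1, a:0→1
  Δ4: a:1→0
  (4Δ to stable)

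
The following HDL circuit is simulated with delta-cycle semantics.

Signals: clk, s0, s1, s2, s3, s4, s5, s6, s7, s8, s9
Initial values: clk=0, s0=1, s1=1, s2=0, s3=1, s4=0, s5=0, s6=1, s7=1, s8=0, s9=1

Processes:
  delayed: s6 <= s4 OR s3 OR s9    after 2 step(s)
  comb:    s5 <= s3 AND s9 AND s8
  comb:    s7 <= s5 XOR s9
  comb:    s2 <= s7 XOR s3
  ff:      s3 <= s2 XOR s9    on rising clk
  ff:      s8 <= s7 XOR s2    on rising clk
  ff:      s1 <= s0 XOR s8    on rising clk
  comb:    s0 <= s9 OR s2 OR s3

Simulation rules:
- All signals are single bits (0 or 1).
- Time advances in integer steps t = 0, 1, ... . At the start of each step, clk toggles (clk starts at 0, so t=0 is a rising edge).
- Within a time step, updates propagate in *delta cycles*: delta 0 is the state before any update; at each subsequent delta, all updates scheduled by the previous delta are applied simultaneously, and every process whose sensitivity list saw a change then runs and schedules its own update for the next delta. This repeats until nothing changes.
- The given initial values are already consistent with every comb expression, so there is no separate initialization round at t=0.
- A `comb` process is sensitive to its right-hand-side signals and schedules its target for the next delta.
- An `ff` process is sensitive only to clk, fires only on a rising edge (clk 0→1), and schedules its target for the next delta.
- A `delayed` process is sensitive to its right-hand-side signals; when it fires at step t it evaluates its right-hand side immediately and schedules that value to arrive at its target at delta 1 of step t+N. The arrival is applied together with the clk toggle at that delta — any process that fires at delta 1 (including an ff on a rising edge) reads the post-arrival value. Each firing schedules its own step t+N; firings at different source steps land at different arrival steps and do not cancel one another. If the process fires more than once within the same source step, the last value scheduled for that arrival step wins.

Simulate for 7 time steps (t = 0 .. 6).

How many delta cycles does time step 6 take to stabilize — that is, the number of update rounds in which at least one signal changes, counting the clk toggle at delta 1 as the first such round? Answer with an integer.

2

t=0 Δ0: s3=1 s1=1 s0=1 s6=1 s2=0 s4=0 clk=0 s9=1 s5=0 s8=0 s7=1
  Δ1: clk:0→1
  Δ2: s8:0→1
  Δ3: s5:0→1
  Δ4: s7:1→0
  Δ5: s2:0→1
  (5Δ to stable)
t=1 Δ0: s3=1 s1=1 s0=1 s6=1 s2=1 s4=0 clk=1 s9=1 s5=1 s8=1 s7=0
  Δ1: clk:1→0
  (1Δ to stable)
t=2 Δ0: s3=1 s1=1 s0=1 s6=1 s2=1 s4=0 clk=0 s9=1 s5=1 s8=1 s7=0
  Δ1: clk:0→1
  Δ2: s3:1→0, s1:1→0
  Δ3: s2:1→0, s5:1→0
  Δ4: s7:0→1
  Δ5: s2:0→1
  (5Δ to stable)
t=3 Δ0: s3=0 s1=0 s0=1 s6=1 s2=1 s4=0 clk=1 s9=1 s5=0 s8=1 s7=1
  Δ1: clk:1→0
  (1Δ to stable)
t=4 Δ0: s3=0 s1=0 s0=1 s6=1 s2=1 s4=0 clk=0 s9=1 s5=0 s8=1 s7=1
  Δ1: clk:0→1
  Δ2: s8:1→0
  (2Δ to stable)
t=5 Δ0: s3=0 s1=0 s0=1 s6=1 s2=1 s4=0 clk=1 s9=1 s5=0 s8=0 s7=1
  Δ1: clk:1→0
  (1Δ to stable)
t=6 Δ0: s3=0 s1=0 s0=1 s6=1 s2=1 s4=0 clk=0 s9=1 s5=0 s8=0 s7=1
  Δ1: clk:0→1
  Δ2: s1:0→1
  (2Δ to stable)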